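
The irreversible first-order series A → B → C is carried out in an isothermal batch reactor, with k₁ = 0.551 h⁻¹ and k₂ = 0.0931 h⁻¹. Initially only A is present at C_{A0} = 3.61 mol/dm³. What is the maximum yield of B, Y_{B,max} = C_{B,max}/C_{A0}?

Evaluating C_B at t_opt = ln(k₂/k₁)/(k₂−k₁) gives C_{B,max}/C_{A0} = (k₁/k₂)^[k₂/(k₂−k₁)].
= (0.551/0.0931)^(0.0931/(0.0931−0.551)) = (5.918)^(-0.2033) = 0.6966.

0.697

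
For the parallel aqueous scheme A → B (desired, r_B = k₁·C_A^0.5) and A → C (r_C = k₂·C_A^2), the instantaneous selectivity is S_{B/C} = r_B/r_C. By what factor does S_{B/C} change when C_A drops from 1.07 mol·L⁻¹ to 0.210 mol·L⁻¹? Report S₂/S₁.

S_{B/C} = (k₁/k₂)·C_A^-1.5, so S₂/S₁ = (C_{A,2}/C_{A,1})^-1.5.
= (0.210/1.07)^(-1.5) = (0.1963)^(-1.5) = 11.5.
Selectivity toward B rises as C_A falls — low-concentration operation is favoured.

11.5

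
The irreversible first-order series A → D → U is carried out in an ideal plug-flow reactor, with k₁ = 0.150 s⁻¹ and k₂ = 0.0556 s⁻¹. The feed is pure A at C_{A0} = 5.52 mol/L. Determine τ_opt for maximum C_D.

Setting dC_D/dτ = 0 gives τ_opt = ln(k₂/k₁)/(k₂−k₁).
= ln(0.0556/0.150)/(0.0556−0.150) = ln(0.3707)/-0.09440 = -0.9925/-0.09440 = 10.5 s.

10.5 s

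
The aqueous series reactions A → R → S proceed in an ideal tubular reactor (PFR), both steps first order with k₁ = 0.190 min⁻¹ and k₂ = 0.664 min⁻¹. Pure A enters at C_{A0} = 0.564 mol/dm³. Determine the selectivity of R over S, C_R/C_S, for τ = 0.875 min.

3.04

Solving the coupled first-order balances gives C_R(τ) = [k₁/(k₂−k₁)]·C_{A0}·(e^(−k₁τ) − e^(−k₂τ)).
e^(−k₁τ) = e^(−0.190×0.875) = e^(−0.1663) = 0.8468; e^(−k₂τ) = e^(−0.5810) = 0.5593.
C_R = 0.190×0.564/(0.664−0.190) × (0.8468−0.5593) = 0.2261×0.2875 = 0.06500 mol/dm³.
C_A = C_{A0}e^(−k₁τ) = 0.4776 mol/dm³, so C_S = C_{A0}−C_A−C_R = 0.02139 mol/dm³; C_R/C_S = 3.04.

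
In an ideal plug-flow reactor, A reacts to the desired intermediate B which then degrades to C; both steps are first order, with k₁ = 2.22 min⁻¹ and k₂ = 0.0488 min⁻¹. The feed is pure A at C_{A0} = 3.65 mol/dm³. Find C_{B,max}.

3.35 mol/dm³

Evaluating C_B at τ_opt = ln(k₂/k₁)/(k₂−k₁) gives C_{B,max}/C_{A0} = (k₁/k₂)^[k₂/(k₂−k₁)].
= (2.22/0.0488)^(0.0488/(0.0488−2.22)) = (45.49)^(-0.02248) = 0.9178.
C_{B,max} = 0.9178×3.65 = 3.35 mol/dm³.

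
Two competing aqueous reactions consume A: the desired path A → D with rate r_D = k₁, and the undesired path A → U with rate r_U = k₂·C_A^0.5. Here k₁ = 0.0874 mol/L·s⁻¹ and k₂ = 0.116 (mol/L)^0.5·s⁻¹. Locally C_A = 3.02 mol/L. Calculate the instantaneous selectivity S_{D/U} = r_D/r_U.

0.434

S_{D/U} = r_D/r_U = (k₁)/(k₂·C_A^0.5) = (k₁/k₂)·C_A^-0.5.
= (0.0874) / (0.116×3.020^0.5) = 0.08740/0.2016 = 0.434.
The undesired path is higher order in A, so low C_A (CSTR or dilute feed) favours D.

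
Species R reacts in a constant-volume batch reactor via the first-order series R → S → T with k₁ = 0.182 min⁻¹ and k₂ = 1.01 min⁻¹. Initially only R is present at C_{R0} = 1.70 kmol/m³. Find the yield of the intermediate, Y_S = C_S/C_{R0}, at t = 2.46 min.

Solving the coupled first-order balances gives C_S(t) = [k₁/(k₂−k₁)]·C_{R0}·(e^(−k₁t) − e^(−k₂t)).
e^(−k₁t) = e^(−0.182×2.46) = e^(−0.4477) = 0.6391; e^(−k₂t) = e^(−2.485) = 0.08336.
C_S = 0.182×1.70/(1.01−0.182) × (0.6391−0.08336) = 0.3737×0.5557 = 0.2077 kmol/m³.
Y_S = C_S/C_{R0} = 0.2077/1.70 = 0.122.

0.122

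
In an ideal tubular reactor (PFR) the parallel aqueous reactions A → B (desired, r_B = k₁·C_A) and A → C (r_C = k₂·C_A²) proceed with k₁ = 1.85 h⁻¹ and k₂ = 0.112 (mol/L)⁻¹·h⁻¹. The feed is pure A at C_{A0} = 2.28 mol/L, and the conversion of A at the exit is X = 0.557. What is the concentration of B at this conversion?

1.16 mol/L

C_A = C_{A0}(1−X) = 1.010 mol/L.
Along a PFR/batch, dC_B/dC_A = −r_B/(r_B+r_C) = −k₁/(k₁+k₂·C_A).
Integrating from C_{A0} to C_A: C_B = (1.85/0.112)·ln[(1.85+0.112·2.28)/(1.85+0.112·1.01)] = 16.52·ln(2.105/1.963) = 1.155 mol/L.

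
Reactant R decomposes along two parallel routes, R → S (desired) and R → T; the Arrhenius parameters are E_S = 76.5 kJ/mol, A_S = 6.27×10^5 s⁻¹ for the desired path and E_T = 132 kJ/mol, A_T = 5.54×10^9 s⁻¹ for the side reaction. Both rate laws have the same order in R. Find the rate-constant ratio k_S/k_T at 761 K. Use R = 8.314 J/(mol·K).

k_S/k_T = (A_S/A_T)·exp[−(E_S−E_T)/(RT)] = (A_S/A_T)·exp[(E_T−E_S)/(RT)].
(E_T−E_S)/(RT) = (132−76.5)×10³/(8.314×761) = 55500/6327 = 8.772.
k_S/k_T = (6.27×10^5/5.54×10^9)·exp(8.772) = 1.132×10^-4 × 6451 = 0.730.
Since E_S < E_T, lowering the temperature improves selectivity toward S.

0.730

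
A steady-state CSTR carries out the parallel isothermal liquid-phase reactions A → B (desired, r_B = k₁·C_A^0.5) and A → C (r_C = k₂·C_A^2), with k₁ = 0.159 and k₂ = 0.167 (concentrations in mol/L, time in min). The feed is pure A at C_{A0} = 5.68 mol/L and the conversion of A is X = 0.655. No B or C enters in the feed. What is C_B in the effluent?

0.959 mol/L

Exit C_A = C_{A0}(1−X) = 5.68×0.345 = 1.960 mol/L.
A CSTR operates uniformly at the exit composition, giving r_B = 0.2226 and r_C = 0.6413 (each k·C_A^n at C_A = 1.960).
Fraction of consumed A going to B: r_B/(r_B+r_C) = 0.2577.
C_B = 0.2577·C_{A0}·X = 0.2577×5.68×0.655 = 0.959 mol/L.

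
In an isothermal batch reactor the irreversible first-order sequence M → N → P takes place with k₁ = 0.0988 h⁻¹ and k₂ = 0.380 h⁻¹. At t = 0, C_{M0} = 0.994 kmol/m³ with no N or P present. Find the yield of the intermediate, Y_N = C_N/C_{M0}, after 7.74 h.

0.145

Solving the coupled first-order balances gives C_N(t) = [k₁/(k₂−k₁)]·C_{M0}·(e^(−k₁t) − e^(−k₂t)).
e^(−k₁t) = e^(−0.0988×7.74) = e^(−0.7647) = 0.4655; e^(−k₂t) = e^(−2.941) = 0.05280.
C_N = 0.0988×0.994/(0.380−0.0988) × (0.4655−0.05280) = 0.3492×0.4127 = 0.1441 kmol/m³.
Y_N = C_N/C_{M0} = 0.1441/0.994 = 0.145.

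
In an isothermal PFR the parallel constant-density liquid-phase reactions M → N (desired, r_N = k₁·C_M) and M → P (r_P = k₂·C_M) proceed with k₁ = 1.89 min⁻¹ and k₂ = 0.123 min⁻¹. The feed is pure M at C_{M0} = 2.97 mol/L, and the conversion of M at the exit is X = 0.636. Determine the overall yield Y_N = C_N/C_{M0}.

C_M = C_{M0}(1−X) = 1.081 mol/L.
Both paths are first order in M, so the instantaneous fraction to N is constant: dC_N/d(−C_M) = k₁/(k₁+k₂) = 0.9389.
C_N = 0.9389·(C_{M0}−C_M) = 0.9389×1.889 = 1.77 mol/L.
Y_N = C_N/C_{M0} = 1.774/2.97 = 0.597.

0.597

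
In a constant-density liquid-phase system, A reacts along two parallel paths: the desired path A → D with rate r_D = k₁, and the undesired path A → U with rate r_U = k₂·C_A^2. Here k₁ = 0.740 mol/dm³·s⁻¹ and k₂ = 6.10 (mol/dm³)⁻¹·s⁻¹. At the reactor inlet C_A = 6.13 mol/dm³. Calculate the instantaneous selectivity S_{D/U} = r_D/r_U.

0.00323

S_{D/U} = r_D/r_U = (k₁)/(k₂·C_A^2) = (k₁/k₂)·C_A^-2.
= (0.740) / (6.10×6.130^2) = 0.7400/229.2 = 0.00323.
The undesired path is higher order in A, so low C_A (CSTR or dilute feed) favours D.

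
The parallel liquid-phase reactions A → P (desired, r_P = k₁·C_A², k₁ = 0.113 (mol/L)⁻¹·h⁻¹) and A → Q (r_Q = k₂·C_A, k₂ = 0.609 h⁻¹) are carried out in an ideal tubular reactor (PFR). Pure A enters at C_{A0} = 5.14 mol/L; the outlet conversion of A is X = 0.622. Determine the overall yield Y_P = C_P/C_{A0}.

0.243

C_A = C_{A0}(1−X) = 1.943 mol/L.
Along a PFR/batch, dC_Q/dC_A = −r_Q/(r_P+r_Q) = −k₂/(k₂+k₁·C_A).
Integrating from C_{A0} to C_A: C_Q = (0.609/0.113)·ln[(0.609+0.113·5.14)/(0.609+0.113·1.94)] = 5.389·ln(1.190/0.8285) = 1.950 mol/L.
Then C_P = (C_{A0}−C_A) − C_Q = 3.197 − 1.950 = 1.247 mol/L.
Y_P = C_P/C_{A0} = 1.247/5.14 = 0.243.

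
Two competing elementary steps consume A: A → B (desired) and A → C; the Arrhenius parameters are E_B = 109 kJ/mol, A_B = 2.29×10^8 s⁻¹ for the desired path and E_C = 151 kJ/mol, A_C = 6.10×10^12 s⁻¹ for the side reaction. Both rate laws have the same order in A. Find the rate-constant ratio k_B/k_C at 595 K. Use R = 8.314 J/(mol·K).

With equal orders, S_{B/C} = k_B/k_C = (A_B/A_C)·exp[(E_C−E_B)/(RT)].
(E_C−E_B)/(RT) = (151−109)×10³/(8.314×595) = 42000/4947 = 8.490.
k_B/k_C = (2.29×10^8/6.10×10^12)·exp(8.490) = 3.754×10^-5 × 4867 = 0.183.
Since E_B < E_C, lowering the temperature improves selectivity toward B.

0.183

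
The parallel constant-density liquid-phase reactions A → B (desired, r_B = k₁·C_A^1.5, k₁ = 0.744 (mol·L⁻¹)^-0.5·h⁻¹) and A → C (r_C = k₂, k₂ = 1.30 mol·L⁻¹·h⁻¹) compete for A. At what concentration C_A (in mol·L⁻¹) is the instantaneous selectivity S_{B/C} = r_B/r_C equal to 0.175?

0.454 mol·L⁻¹

S_{B/C} = (k₁/k₂)·C_A^1.5 ⇒ C_A = (S·k₂/k₁)^(1/1.5).
= (0.175×1.30/0.744)^(0.6667) = (0.3058)^(0.6667) = 0.454 mol·L⁻¹.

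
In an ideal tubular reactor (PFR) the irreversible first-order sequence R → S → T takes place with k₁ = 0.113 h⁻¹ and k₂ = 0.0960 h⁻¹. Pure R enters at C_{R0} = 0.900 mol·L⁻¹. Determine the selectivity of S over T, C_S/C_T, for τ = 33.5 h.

0.134

The intermediate concentration in a first-order A→B→C sequence is C_S = k₁C_{R0}(e^(−k₁τ) − e^(−k₂τ))/(k₂−k₁).
e^(−k₁τ) = e^(−0.113×33.5) = e^(−3.786) = 0.02270; e^(−k₂τ) = e^(−3.216) = 0.04012.
C_S = 0.113×0.900/(0.0960−0.113) × (0.02270−0.04012) = (-5.982)×(-0.01742) = 0.1042 mol·L⁻¹.
C_R = C_{R0}e^(−k₁τ) = 0.02043 mol·L⁻¹, so C_T = C_{R0}−C_R−C_S = 0.7754 mol·L⁻¹; C_S/C_T = 0.134.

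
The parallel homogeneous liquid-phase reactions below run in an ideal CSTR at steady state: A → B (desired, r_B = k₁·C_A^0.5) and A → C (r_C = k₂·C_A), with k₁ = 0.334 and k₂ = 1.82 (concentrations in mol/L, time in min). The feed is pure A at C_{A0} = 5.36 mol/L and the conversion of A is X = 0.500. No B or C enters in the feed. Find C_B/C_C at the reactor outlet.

Exit C_A = C_{A0}(1−X) = 5.36×0.500 = 2.680 mol/L.
In a CSTR the entire volume is at exit conditions, so r_B = 0.334×2.680^0.5 = 0.5468 and r_C = 1.82×2.680 = 4.878.
Overall selectivity = C_B/C_C = r_Bτ/(r_Cτ) = r_B/r_C = 0.112.

0.112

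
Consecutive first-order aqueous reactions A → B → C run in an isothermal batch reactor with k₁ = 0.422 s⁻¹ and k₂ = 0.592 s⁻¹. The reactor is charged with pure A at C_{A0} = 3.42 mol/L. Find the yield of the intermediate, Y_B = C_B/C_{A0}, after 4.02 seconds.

0.225

For first-order series with pure A initially, C_B(t) = k₁C_{A0}/(k₂−k₁)·(e^(−k₁t) − e^(−k₂t)).
e^(−k₁t) = e^(−0.422×4.02) = e^(−1.696) = 0.1833; e^(−k₂t) = e^(−2.380) = 0.09257.
C_B = 0.422×3.42/(0.592−0.422) × (0.1833−0.09257) = 8.490×0.09077 = 0.7706 mol/L.
Y_B = C_B/C_{A0} = 0.7706/3.42 = 0.225.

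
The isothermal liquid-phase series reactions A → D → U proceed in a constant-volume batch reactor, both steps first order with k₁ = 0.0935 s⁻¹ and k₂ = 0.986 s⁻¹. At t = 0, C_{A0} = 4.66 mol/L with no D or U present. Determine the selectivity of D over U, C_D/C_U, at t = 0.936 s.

1.85

Solving the coupled first-order balances gives C_D(t) = [k₁/(k₂−k₁)]·C_{A0}·(e^(−k₁t) − e^(−k₂t)).
e^(−k₁t) = e^(−0.0935×0.936) = e^(−0.08752) = 0.9162; e^(−k₂t) = e^(−0.9229) = 0.3974.
C_D = 0.0935×4.66/(0.986−0.0935) × (0.9162−0.3974) = 0.4882×0.5188 = 0.2533 mol/L.
C_A = C_{A0}e^(−k₁t) = 4.270 mol/L, so C_U = C_{A0}−C_A−C_D = 0.1372 mol/L; C_D/C_U = 1.85.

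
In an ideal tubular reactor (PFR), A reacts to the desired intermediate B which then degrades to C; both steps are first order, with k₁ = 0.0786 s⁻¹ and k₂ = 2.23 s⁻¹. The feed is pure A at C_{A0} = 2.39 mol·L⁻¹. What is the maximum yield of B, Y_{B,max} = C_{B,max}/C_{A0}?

Evaluating C_B at τ_opt = ln(k₂/k₁)/(k₂−k₁) gives C_{B,max}/C_{A0} = (k₁/k₂)^[k₂/(k₂−k₁)].
= (0.0786/2.23)^(2.23/(2.23−0.0786)) = (0.03525)^(1.037) = 0.03119.

0.0312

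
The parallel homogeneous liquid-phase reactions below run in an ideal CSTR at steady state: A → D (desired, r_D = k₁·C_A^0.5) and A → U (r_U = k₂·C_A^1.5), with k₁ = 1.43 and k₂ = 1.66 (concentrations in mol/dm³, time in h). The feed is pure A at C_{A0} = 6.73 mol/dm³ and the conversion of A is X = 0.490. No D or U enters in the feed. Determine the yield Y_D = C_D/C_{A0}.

0.0983

Exit C_A = C_{A0}(1−X) = 6.73×0.510 = 3.432 mol/dm³.
Rates in a CSTR are evaluated at the outlet concentration: r_D = 1.43×3.432^0.5 = 2.649, r_U = 1.66×3.432^1.5 = 10.56.
Fraction of consumed A going to D: r_D/(r_D+r_U) = 0.2006.
C_D = 0.2006·C_{A0}·X = 0.2006×6.73×0.490 = 0.662 mol/dm³; Y_D = C_D/C_{A0} = 0.0983.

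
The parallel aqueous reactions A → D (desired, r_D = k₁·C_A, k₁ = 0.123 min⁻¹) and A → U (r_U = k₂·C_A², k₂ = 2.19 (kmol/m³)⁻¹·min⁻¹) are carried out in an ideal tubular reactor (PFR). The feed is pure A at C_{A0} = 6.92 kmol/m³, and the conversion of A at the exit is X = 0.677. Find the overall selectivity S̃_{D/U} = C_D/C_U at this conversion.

C_A = C_{A0}(1−X) = 2.235 kmol/m³.
Along a PFR/batch, dC_D/dC_A = −r_D/(r_D+r_U) = −k₁/(k₁+k₂·C_A).
Integrating from C_{A0} to C_A: C_D = (0.123/2.19)·ln[(0.123+2.19·6.92)/(0.123+2.19·2.24)] = 0.05616·ln(15.28/5.018) = 0.06253 kmol/m³.
C_U = (C_{A0}−C_A)−C_D = 4.622 kmol/m³; S̃_{D/U} = 0.06253/4.622 = 0.0135.

0.0135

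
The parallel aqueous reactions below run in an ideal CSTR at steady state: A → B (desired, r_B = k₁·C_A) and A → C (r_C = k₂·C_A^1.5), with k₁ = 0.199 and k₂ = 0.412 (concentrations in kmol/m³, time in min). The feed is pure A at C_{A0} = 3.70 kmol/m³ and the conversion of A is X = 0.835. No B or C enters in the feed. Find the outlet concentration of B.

1.18 kmol/m³

Exit C_A = C_{A0}(1−X) = 3.70×0.165 = 0.6105 kmol/m³.
A CSTR operates uniformly at the exit composition, giving r_B = 0.1215 and r_C = 0.1965 (each k·C_A^n at C_A = 0.6105).
Fraction of consumed A going to B: r_B/(r_B+r_C) = 0.3820.
C_B = 0.3820·C_{A0}·X = 0.3820×3.70×0.835 = 1.18 kmol/m³.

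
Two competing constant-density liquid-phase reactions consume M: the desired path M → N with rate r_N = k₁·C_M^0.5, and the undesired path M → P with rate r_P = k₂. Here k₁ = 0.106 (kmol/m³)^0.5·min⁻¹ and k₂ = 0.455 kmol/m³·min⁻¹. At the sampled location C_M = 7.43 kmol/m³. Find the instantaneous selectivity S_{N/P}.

S_{N/P} = r_N/r_P = (k₁·C_M^0.5)/(k₂) = (k₁/k₂)·C_M^0.5.
= (0.106×7.430^0.5) / (0.455) = 0.2889/0.4550 = 0.635.

0.635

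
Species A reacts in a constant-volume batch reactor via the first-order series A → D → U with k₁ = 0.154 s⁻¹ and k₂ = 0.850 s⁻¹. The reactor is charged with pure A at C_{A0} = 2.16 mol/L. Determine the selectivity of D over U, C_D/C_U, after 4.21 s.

0.298

The intermediate concentration in a first-order A→B→C sequence is C_D = k₁C_{A0}(e^(−k₁t) − e^(−k₂t))/(k₂−k₁).
e^(−k₁t) = e^(−0.154×4.21) = e^(−0.6483) = 0.5229; e^(−k₂t) = e^(−3.579) = 0.02792.
C_D = 0.154×2.16/(0.850−0.154) × (0.5229−0.02792) = 0.4779×0.4950 = 0.2366 mol/L.
C_A = C_{A0}e^(−k₁t) = 1.129 mol/L, so C_U = C_{A0}−C_A−C_D = 0.7939 mol/L; C_D/C_U = 0.298.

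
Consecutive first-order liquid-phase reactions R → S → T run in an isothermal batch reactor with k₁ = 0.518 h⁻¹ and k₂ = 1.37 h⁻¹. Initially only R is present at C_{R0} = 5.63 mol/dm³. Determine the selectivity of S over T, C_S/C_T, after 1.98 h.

0.383

For first-order series with pure R initially, C_S(t) = k₁C_{R0}/(k₂−k₁)·(e^(−k₁t) − e^(−k₂t)).
e^(−k₁t) = e^(−0.518×1.98) = e^(−1.026) = 0.3586; e^(−k₂t) = e^(−2.713) = 0.06636.
C_S = 0.518×5.63/(1.37−0.518) × (0.3586−0.06636) = 3.423×0.2922 = 1.000 mol/dm³.
C_R = C_{R0}e^(−k₁t) = 2.019 mol/dm³, so C_T = C_{R0}−C_R−C_S = 2.611 mol/dm³; C_S/C_T = 0.383.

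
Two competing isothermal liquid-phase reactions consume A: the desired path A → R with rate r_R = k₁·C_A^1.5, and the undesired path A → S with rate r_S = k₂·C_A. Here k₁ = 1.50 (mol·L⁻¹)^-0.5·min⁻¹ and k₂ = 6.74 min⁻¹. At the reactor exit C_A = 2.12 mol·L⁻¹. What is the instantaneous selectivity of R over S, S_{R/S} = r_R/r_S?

0.324

S_{R/S} = r_R/r_S = (k₁·C_A^1.5)/(k₂·C_A) = (k₁/k₂)·C_A^0.5.
= (1.50×2.120^1.5) / (6.74×2.120) = 4.630/14.29 = 0.324.
Since the desired path is higher order in A, keeping C_A high (PFR or concentrated feed) favours R.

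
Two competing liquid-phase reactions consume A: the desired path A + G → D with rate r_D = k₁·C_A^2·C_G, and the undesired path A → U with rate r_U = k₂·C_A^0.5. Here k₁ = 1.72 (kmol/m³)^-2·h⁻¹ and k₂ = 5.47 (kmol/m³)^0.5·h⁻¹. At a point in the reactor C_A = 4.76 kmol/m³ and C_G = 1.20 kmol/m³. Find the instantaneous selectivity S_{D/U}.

3.92

S_{D/U} = r_D/r_U = (k₁·C_A^2·C_G)/(k₂·C_A^0.5) = (k₁/k₂)·C_A^1.5·C_G.
= (1.72×4.760^2×1.200) / (5.47×4.760^0.5) = 46.77/11.93 = 3.92.
Since the desired path is higher order in A, keeping C_A high (PFR or concentrated feed) favours D.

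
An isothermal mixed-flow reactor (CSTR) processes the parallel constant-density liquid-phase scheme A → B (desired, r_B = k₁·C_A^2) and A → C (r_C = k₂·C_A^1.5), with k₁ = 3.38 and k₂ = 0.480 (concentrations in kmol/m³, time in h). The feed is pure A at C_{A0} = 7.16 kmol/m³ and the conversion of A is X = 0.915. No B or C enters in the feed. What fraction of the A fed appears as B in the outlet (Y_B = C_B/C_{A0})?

0.774

Exit C_A = C_{A0}(1−X) = 7.16×0.0850 = 0.6086 kmol/m³.
In a CSTR the entire volume is at exit conditions, so r_B = 3.38×0.6086^2 = 1.252 and r_C = 0.480×0.6086^1.5 = 0.2279.
Fraction of consumed A going to B: r_B/(r_B+r_C) = 0.8460.
C_B = 0.8460·C_{A0}·X = 0.8460×7.16×0.915 = 5.54 kmol/m³; Y_B = C_B/C_{A0} = 0.774.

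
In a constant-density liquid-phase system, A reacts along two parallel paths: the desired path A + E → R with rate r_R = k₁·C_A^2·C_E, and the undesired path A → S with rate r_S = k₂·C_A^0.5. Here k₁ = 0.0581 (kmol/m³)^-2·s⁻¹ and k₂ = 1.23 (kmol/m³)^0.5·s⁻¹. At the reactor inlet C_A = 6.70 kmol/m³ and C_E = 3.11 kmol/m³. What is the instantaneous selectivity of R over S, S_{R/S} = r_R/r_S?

2.55

S_{R/S} = r_R/r_S = (k₁·C_A^2·C_E)/(k₂·C_A^0.5) = (k₁/k₂)·C_A^1.5·C_E.
= (0.0581×6.700^2×3.110) / (1.23×6.700^0.5) = 8.111/3.184 = 2.55.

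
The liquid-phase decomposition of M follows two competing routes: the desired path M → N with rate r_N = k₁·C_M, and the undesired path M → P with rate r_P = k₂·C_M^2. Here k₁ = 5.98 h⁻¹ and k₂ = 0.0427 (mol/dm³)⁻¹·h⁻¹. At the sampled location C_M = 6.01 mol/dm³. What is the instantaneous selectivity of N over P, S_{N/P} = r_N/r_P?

S_{N/P} = r_N/r_P = (k₁·C_M)/(k₂·C_M^2) = (k₁/k₂)·C_M⁻¹.
= (5.98×6.010) / (0.0427×6.010^2) = 35.94/1.542 = 23.3.
The undesired path is higher order in M, so low C_M (CSTR or dilute feed) favours N.

23.3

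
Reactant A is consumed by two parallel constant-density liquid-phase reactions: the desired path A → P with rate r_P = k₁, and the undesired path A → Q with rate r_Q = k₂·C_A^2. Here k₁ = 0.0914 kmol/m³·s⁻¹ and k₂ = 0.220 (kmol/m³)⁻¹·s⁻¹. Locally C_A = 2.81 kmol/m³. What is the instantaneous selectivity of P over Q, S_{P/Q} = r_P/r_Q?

0.0526

S_{P/Q} = r_P/r_Q = (k₁)/(k₂·C_A^2) = (k₁/k₂)·C_A^-2.
= (0.0914) / (0.220×2.810^2) = 0.09140/1.737 = 0.0526.
The undesired path is higher order in A, so low C_A (CSTR or dilute feed) favours P.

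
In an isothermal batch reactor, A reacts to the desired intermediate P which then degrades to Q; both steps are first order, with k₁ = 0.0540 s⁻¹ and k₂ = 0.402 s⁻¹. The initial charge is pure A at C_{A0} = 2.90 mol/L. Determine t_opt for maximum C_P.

The intermediate peaks when r₁ = r₂, i.e. k₁e^(−k₁t) = k₂e^(−k₂t), giving t_opt = ln(k₂/k₁)/(k₂−k₁).
= ln(0.402/0.0540)/(0.402−0.0540) = ln(7.444)/0.3480 = 2.007/0.3480 = 5.77 s.

5.77 s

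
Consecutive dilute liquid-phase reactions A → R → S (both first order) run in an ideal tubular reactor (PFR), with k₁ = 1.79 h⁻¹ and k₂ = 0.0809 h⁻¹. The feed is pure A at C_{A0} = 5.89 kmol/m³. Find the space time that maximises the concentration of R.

Setting dC_R/dτ = 0 gives τ_opt = ln(k₂/k₁)/(k₂−k₁).
= ln(0.0809/1.79)/(0.0809−1.79) = ln(0.04520)/-1.709 = -3.097/-1.709 = 1.81 h.

1.81 h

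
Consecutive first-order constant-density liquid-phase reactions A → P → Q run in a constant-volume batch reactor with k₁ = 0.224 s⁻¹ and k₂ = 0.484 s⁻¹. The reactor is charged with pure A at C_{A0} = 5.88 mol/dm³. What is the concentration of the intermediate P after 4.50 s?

The intermediate concentration in a first-order A→B→C sequence is C_P = k₁C_{A0}(e^(−k₁t) − e^(−k₂t))/(k₂−k₁).
e^(−k₁t) = e^(−0.224×4.50) = e^(−1.008) = 0.3649; e^(−k₂t) = e^(−2.178) = 0.1133.
C_P = 0.224×5.88/(0.484−0.224) × (0.3649−0.1133) = 5.066×0.2517 = 1.275 mol/dm³.

1.27 mol/dm³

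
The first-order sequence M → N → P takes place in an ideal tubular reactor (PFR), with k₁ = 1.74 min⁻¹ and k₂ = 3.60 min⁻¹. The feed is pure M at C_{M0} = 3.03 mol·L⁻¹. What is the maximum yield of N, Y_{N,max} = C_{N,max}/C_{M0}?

At the optimum, C_{N,max}/C_{M0} = (k₁/k₂)^[k₂/(k₂−k₁)].
= (1.74/3.60)^(3.60/(3.60−1.74)) = (0.4833)^(1.935) = 0.2448.

0.245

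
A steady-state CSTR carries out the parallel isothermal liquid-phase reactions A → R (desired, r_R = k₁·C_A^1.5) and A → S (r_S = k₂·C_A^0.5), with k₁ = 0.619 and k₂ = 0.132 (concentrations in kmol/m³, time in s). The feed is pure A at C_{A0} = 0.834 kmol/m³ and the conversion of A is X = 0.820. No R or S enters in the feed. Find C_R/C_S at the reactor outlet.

0.704

Exit C_A = C_{A0}(1−X) = 0.834×0.180 = 0.1501 kmol/m³.
In a CSTR the entire volume is at exit conditions, so r_R = 0.619×0.1501^1.5 = 0.03600 and r_S = 0.132×0.1501^0.5 = 0.05114.
Overall selectivity = C_R/C_S = r_Rτ/(r_Sτ) = r_R/r_S = 0.704.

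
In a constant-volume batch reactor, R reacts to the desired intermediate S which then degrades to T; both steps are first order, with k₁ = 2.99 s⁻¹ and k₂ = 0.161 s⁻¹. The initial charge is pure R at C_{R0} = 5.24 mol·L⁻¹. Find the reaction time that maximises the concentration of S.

For first-order series the maximum of C_S occurs at t_opt = ln(k₂/k₁)/(k₂−k₁).
= ln(0.161/2.99)/(0.161−2.99) = ln(0.05385)/-2.829 = -2.922/-2.829 = 1.03 s.

1.03 s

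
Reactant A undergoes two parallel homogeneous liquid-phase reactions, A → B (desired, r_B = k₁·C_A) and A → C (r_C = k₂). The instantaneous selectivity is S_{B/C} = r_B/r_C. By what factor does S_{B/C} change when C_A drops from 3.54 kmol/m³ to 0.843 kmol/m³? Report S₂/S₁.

0.238

S_{B/C} = (k₁/k₂)·C_A, so S₂/S₁ = (C_{A,2}/C_{A,1}).
= 0.843/3.54 = 0.238.
Selectivity toward B falls as C_A falls — high-concentration operation is favoured.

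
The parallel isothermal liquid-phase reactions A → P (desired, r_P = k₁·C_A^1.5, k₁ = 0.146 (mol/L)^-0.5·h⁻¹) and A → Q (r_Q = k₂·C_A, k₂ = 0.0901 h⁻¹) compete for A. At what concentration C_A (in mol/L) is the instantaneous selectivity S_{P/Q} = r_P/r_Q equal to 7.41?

20.9 mol/L

S_{P/Q} = (k₁/k₂)·C_A^0.5 ⇒ C_A = (S·k₂/k₁)^(2).
= (7.41×0.0901/0.146)^(2) = (4.573)^(2) = 20.9 mol/L.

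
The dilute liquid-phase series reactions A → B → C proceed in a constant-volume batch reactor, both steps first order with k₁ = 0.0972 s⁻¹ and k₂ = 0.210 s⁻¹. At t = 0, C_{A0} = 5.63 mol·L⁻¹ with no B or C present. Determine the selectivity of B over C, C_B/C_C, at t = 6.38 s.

The intermediate concentration in a first-order A→B→C sequence is C_B = k₁C_{A0}(e^(−k₁t) − e^(−k₂t))/(k₂−k₁).
e^(−k₁t) = e^(−0.0972×6.38) = e^(−0.6201) = 0.5379; e^(−k₂t) = e^(−1.340) = 0.2619.
C_B = 0.0972×5.63/(0.210−0.0972) × (0.5379−0.2619) = 4.851×0.2760 = 1.339 mol·L⁻¹.
C_A = C_{A0}e^(−k₁t) = 3.028 mol·L⁻¹, so C_C = C_{A0}−C_A−C_B = 1.263 mol·L⁻¹; C_B/C_C = 1.06.

1.06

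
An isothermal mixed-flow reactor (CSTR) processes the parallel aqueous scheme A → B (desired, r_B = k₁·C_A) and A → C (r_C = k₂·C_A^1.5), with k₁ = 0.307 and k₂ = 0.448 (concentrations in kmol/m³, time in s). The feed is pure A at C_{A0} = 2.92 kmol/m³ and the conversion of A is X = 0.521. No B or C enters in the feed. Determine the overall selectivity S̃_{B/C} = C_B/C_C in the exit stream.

Exit C_A = C_{A0}(1−X) = 2.92×0.479 = 1.399 kmol/m³.
In a CSTR the entire volume is at exit conditions, so r_B = 0.307×1.399 = 0.4294 and r_C = 0.448×1.399^1.5 = 0.7411.
Overall selectivity = C_B/C_C = r_Bτ/(r_Cτ) = r_B/r_C = 0.579.

0.579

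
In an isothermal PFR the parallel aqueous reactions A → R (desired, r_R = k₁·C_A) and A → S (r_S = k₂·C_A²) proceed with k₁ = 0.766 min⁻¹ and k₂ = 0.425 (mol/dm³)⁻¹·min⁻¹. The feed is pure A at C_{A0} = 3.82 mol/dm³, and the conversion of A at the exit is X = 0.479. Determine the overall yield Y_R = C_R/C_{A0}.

0.186

C_A = C_{A0}(1−X) = 1.990 mol/dm³.
Along a PFR/batch, dC_R/dC_A = −r_R/(r_R+r_S) = −k₁/(k₁+k₂·C_A).
Integrating from C_{A0} to C_A: C_R = (0.766/0.425)·ln[(0.766+0.425·3.82)/(0.766+0.425·1.99)] = 1.802·ln(2.389/1.612) = 0.7096 mol/dm³.
Y_R = C_R/C_{A0} = 0.7096/3.82 = 0.186.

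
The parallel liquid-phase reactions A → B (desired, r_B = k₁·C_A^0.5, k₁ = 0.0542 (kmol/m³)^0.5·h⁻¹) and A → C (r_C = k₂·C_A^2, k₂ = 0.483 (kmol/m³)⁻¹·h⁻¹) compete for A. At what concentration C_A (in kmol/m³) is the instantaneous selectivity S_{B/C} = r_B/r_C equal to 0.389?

0.437 kmol/m³

S_{B/C} = (k₁/k₂)·C_A^-1.5 ⇒ C_A = (S·k₂/k₁)^(1/(-1.5)).
= (0.389×0.483/0.0542)^(-0.6667) = (3.467)^(-0.6667) = 0.437 kmol/m³.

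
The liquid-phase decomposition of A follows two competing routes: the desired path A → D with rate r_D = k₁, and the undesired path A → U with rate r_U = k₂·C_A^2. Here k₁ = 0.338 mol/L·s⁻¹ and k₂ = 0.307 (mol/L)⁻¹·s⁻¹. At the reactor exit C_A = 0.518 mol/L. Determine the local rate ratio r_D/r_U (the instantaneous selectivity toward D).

S_{D/U} = r_D/r_U = (k₁)/(k₂·C_A^2) = (k₁/k₂)·C_A^-2.
= (0.338) / (0.307×0.5180^2) = 0.3380/0.08238 = 4.10.
The undesired path is higher order in A, so low C_A (CSTR or dilute feed) favours D.

4.10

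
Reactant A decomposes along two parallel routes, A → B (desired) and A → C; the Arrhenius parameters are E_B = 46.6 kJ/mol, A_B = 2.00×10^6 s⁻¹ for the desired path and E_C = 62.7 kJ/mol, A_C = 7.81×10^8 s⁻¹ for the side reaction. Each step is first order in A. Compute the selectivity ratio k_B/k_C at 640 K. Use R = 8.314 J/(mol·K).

0.0528

Since both paths have the same order in A, the concentration cancels and S_{B/C} = k_B/k_C = (A_B/A_C)·exp[(E_C−E_B)/(RT)].
(E_C−E_B)/(RT) = (62.7−46.6)×10³/(8.314×640) = 16100/5321 = 3.026.
k_B/k_C = (2.00×10^6/7.81×10^8)·exp(3.026) = 0.002561 × 20.61 = 0.0528.
Since E_B < E_C, lowering the temperature improves selectivity toward B.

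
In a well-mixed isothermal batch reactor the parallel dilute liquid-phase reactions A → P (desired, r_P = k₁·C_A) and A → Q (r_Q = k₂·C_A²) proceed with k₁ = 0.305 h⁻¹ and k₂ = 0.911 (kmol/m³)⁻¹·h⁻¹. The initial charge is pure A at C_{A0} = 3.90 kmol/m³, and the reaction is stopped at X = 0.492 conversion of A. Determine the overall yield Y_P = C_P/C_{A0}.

C_A = C_{A0}(1−X) = 1.981 kmol/m³.
Along a PFR/batch, dC_P/dC_A = −r_P/(r_P+r_Q) = −k₁/(k₁+k₂·C_A).
Integrating from C_{A0} to C_A: C_P = (0.305/0.911)·ln[(0.305+0.911·3.90)/(0.305+0.911·1.98)] = 0.3348·ln(3.858/2.110) = 0.2020 kmol/m³.
Y_P = C_P/C_{A0} = 0.2020/3.90 = 0.0518.

0.0518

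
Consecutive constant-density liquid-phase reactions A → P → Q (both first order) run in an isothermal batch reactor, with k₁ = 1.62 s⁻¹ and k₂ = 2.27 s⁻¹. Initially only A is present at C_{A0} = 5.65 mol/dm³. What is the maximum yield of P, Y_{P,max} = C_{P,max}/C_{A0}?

0.308

For a first-order series the maximum intermediate yield is C_{P,max}/C_{A0} = (k₁/k₂)^[k₂/(k₂−k₁)].
= (1.62/2.27)^(2.27/(2.27−1.62)) = (0.7137)^(3.492) = 0.3078.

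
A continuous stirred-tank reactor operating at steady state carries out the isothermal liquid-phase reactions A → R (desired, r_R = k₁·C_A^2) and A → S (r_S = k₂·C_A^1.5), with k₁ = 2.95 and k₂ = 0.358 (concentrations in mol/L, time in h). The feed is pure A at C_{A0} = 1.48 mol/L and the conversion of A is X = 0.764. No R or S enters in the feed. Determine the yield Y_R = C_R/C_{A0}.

Exit C_A = C_{A0}(1−X) = 1.48×0.236 = 0.3493 mol/L.
In a CSTR the entire volume is at exit conditions, so r_R = 2.95×0.3493^2 = 0.3599 and r_S = 0.358×0.3493^1.5 = 0.07390.
Fraction of consumed A going to R: r_R/(r_R+r_S) = 0.8296.
C_R = 0.8296·C_{A0}·X = 0.8296×1.48×0.764 = 0.938 mol/L; Y_R = C_R/C_{A0} = 0.634.

0.634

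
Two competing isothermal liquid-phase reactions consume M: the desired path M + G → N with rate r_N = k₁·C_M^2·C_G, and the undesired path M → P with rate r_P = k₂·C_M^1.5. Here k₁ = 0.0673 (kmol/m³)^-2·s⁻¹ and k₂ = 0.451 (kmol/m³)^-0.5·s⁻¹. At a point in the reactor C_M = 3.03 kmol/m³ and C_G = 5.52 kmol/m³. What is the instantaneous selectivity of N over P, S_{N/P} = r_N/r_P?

1.43

S_{N/P} = r_N/r_P = (k₁·C_M^2·C_G)/(k₂·C_M^1.5) = (k₁/k₂)·C_M^0.5·C_G.
= (0.0673×3.030^2×5.520) / (0.451×3.030^1.5) = 3.411/2.379 = 1.43.
Since the desired path is higher order in M, keeping C_M high (PFR or concentrated feed) favours N.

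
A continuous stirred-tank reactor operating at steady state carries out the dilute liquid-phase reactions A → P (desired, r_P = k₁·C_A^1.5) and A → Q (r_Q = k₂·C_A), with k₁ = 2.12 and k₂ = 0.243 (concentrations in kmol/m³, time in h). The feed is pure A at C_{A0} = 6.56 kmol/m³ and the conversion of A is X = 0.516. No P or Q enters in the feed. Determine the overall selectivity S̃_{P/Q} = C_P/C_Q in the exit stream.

15.5

Exit C_A = C_{A0}(1−X) = 6.56×0.484 = 3.175 kmol/m³.
A CSTR operates uniformly at the exit composition, giving r_P = 11.99 and r_Q = 0.7715 (each k·C_A^n at C_A = 3.175).
Overall selectivity = C_P/C_Q = r_Pτ/(r_Qτ) = r_P/r_Q = 15.5.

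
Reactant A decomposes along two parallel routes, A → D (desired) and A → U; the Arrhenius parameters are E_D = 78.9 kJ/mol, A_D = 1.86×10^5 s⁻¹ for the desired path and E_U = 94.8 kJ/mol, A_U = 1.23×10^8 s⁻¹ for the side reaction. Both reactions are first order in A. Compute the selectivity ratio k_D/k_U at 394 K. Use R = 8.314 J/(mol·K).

0.194

With equal orders, S_{D/U} = k_D/k_U = (A_D/A_U)·exp[(E_U−E_D)/(RT)].
(E_U−E_D)/(RT) = (94.8−78.9)×10³/(8.314×394) = 15900/3276 = 4.854.
k_D/k_U = (1.86×10^5/1.23×10^8)·exp(4.854) = 0.001512 × 128.2 = 0.194.
Since E_D < E_U, lowering the temperature improves selectivity toward D.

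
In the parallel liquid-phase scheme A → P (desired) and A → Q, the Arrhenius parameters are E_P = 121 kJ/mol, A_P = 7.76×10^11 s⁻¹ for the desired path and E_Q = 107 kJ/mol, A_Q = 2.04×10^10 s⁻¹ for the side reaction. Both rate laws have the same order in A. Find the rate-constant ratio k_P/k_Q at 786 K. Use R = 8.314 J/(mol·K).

With equal orders, S_{P/Q} = k_P/k_Q = (A_P/A_Q)·exp[(E_Q−E_P)/(RT)].
(E_Q−E_P)/(RT) = (107−121)×10³/(8.314×786) = -14000/6535 = -2.142.
k_P/k_Q = (7.76×10^11/2.04×10^10)·exp(-2.142) = 38.04 × 0.1174 = 4.46.

4.46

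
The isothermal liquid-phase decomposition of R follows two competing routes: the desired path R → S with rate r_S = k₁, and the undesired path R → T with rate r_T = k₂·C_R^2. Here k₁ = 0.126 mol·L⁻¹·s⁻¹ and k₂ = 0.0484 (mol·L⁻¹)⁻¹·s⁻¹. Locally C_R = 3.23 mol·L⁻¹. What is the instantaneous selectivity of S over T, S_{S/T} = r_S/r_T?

S_{S/T} = r_S/r_T = (k₁)/(k₂·C_R^2) = (k₁/k₂)·C_R^-2.
= (0.126) / (0.0484×3.230^2) = 0.1260/0.5050 = 0.250.
The undesired path is higher order in R, so low C_R (CSTR or dilute feed) favours S.

0.250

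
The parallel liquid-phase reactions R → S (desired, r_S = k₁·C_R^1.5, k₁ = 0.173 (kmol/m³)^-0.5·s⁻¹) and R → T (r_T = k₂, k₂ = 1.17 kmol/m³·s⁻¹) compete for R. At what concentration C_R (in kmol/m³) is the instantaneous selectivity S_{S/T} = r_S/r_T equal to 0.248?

S_{S/T} = (k₁/k₂)·C_R^1.5 ⇒ C_R = (S·k₂/k₁)^(1/1.5).
= (0.248×1.17/0.173)^(0.6667) = (1.677)^(0.6667) = 1.41 kmol/m³.

1.41 kmol/m³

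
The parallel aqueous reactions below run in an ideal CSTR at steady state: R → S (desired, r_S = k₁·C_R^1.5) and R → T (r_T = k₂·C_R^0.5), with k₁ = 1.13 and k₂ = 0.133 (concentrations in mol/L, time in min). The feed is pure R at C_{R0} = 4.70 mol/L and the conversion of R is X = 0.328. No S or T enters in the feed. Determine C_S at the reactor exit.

Exit C_R = C_{R0}(1−X) = 4.70×0.672 = 3.158 mol/L.
In a CSTR the entire volume is at exit conditions, so r_S = 1.13×3.158^1.5 = 6.343 and r_T = 0.133×3.158^0.5 = 0.2364.
Fraction of consumed R going to S: r_S/(r_S+r_T) = 0.9641.
C_S = 0.9641·C_{R0}·X = 0.9641×4.70×0.328 = 1.49 mol/L.

1.49 mol/L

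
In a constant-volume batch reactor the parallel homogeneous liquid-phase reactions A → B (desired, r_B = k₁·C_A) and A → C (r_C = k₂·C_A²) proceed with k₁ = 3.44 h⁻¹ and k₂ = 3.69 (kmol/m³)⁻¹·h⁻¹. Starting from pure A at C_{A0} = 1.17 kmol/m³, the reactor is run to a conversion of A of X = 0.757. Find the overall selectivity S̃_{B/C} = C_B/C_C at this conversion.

C_A = C_{A0}(1−X) = 0.2843 kmol/m³.
Along a PFR/batch, dC_B/dC_A = −r_B/(r_B+r_C) = −k₁/(k₁+k₂·C_A).
Integrating from C_{A0} to C_A: C_B = (3.44/3.69)·ln[(3.44+3.69·1.17)/(3.44+3.69·0.284)] = 0.9322·ln(7.757/4.489) = 0.5099 kmol/m³.
C_C = (C_{A0}−C_A)−C_B = 0.3758 kmol/m³; S̃_{B/C} = 0.5099/0.3758 = 1.36.

1.36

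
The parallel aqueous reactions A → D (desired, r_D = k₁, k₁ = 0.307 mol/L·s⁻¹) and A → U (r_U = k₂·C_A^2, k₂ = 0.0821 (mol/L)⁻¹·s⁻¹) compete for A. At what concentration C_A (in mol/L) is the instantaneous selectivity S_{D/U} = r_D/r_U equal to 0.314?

S_{D/U} = (k₁/k₂)·C_A^-2 ⇒ C_A = (S·k₂/k₁)^(-0.5).
= (0.314×0.0821/0.307)^(-0.5) = (0.08397)^(-0.5) = 3.45 mol/L.

3.45 mol/L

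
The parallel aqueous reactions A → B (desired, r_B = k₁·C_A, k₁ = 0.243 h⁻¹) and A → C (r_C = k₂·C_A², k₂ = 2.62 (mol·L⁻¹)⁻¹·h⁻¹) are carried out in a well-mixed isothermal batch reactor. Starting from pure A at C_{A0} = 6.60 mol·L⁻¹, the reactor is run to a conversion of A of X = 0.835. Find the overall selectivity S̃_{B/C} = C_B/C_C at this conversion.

C_A = C_{A0}(1−X) = 1.089 mol·L⁻¹.
Along a PFR/batch, dC_B/dC_A = −r_B/(r_B+r_C) = −k₁/(k₁+k₂·C_A).
Integrating from C_{A0} to C_A: C_B = (0.243/2.62)·ln[(0.243+2.62·6.60)/(0.243+2.62·1.09)] = 0.09275·ln(17.53/3.096) = 0.1608 mol·L⁻¹.
C_C = (C_{A0}−C_A)−C_B = 5.350 mol·L⁻¹; S̃_{B/C} = 0.1608/5.350 = 0.0301.

0.0301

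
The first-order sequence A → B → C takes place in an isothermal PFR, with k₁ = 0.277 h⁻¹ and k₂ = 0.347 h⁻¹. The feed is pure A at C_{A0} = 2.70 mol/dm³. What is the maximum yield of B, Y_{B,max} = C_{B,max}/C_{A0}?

0.327

For a first-order series the maximum intermediate yield is C_{B,max}/C_{A0} = (k₁/k₂)^[k₂/(k₂−k₁)].
= (0.277/0.347)^(0.347/(0.347−0.277)) = (0.7983)^(4.957) = 0.3273.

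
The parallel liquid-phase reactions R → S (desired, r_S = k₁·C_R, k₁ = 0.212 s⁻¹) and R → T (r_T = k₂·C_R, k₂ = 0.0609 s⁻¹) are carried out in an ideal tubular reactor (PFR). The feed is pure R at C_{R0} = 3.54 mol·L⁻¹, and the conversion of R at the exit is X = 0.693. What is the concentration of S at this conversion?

1.91 mol·L⁻¹

C_R = C_{R0}(1−X) = 1.087 mol·L⁻¹.
Both paths are first order in R, so the instantaneous fraction to S is constant: dC_S/d(−C_R) = k₁/(k₁+k₂) = 0.7768.
C_S = 0.7768·(C_{R0}−C_R) = 0.7768×2.453 = 1.91 mol·L⁻¹.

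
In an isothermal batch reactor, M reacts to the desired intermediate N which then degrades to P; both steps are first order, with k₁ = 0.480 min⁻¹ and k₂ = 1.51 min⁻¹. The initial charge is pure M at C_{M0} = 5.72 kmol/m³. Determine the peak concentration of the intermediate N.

1.07 kmol/m³

At the optimum, C_{N,max}/C_{M0} = (k₁/k₂)^[k₂/(k₂−k₁)].
= (0.480/1.51)^(1.51/(1.51−0.480)) = (0.3179)^(1.466) = 0.1863.
C_{N,max} = 0.1863×5.72 = 1.07 kmol/m³.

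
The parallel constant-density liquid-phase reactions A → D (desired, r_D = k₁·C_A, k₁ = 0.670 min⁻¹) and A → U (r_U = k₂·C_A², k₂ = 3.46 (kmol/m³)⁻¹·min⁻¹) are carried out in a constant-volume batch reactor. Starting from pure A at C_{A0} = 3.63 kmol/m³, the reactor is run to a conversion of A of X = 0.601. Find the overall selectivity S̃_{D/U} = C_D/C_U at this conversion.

0.0811

C_A = C_{A0}(1−X) = 1.448 kmol/m³.
Along a PFR/batch, dC_D/dC_A = −r_D/(r_D+r_U) = −k₁/(k₁+k₂·C_A).
Integrating from C_{A0} to C_A: C_D = (0.670/3.46)·ln[(0.670+3.46·3.63)/(0.670+3.46·1.45)] = 0.1936·ln(13.23/5.681) = 0.1637 kmol/m³.
C_U = (C_{A0}−C_A)−C_D = 2.018 kmol/m³; S̃_{D/U} = 0.1637/2.018 = 0.0811.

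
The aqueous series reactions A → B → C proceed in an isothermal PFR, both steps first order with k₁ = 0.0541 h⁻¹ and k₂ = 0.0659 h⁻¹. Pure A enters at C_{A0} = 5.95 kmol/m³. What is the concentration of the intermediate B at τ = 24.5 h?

1.82 kmol/m³

For first-order series with pure A initially, C_B(τ) = k₁C_{A0}/(k₂−k₁)·(e^(−k₁τ) − e^(−k₂τ)).
e^(−k₁τ) = e^(−0.0541×24.5) = e^(−1.325) = 0.2657; e^(−k₂τ) = e^(−1.615) = 0.1990.
C_B = 0.0541×5.95/(0.0659−0.0541) × (0.2657−0.1990) = 27.28×0.06670 = 1.820 kmol/m³.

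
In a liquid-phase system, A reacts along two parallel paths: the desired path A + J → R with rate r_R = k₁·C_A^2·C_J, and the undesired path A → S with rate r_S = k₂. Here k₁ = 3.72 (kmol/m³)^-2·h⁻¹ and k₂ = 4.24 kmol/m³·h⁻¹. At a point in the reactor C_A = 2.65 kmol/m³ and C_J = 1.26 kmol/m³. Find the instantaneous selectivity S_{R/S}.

7.76

S_{R/S} = r_R/r_S = (k₁·C_A^2·C_J)/(k₂) = (k₁/k₂)·C_A^2·C_J.
= (3.72×2.650^2×1.260) / (4.24) = 32.92/4.240 = 7.76.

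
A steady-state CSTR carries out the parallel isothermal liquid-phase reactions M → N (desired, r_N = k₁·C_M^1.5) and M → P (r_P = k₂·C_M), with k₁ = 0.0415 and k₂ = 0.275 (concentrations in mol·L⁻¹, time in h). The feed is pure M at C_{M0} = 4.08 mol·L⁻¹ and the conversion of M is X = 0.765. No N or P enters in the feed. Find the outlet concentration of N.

0.402 mol·L⁻¹

Exit C_M = C_{M0}(1−X) = 4.08×0.235 = 0.9588 mol·L⁻¹.
Rates in a CSTR are evaluated at the outlet concentration: r_N = 0.0415×0.9588^1.5 = 0.03896, r_P = 0.275×0.9588 = 0.2637.
Fraction of consumed M going to N: r_N/(r_N+r_P) = 0.1287.
C_N = 0.1287·C_{M0}·X = 0.1287×4.08×0.765 = 0.402 mol·L⁻¹.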